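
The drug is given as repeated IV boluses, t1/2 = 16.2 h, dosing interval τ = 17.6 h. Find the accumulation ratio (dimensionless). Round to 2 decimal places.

1.89

k = ln2 / t½ = 0.693147 / 16.2 = 0.04279 h⁻¹
e^(−kτ) = e^(−0.04279 × 17.6) = 0.4709
Accumulation ratio R = 1 / (1 − e^(−kτ)) = 1 / (1 − 0.4709) = 1.890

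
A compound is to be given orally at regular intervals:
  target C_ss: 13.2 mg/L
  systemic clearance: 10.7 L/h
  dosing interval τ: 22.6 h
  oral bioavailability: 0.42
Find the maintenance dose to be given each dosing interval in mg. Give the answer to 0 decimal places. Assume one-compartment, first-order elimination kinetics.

7600 mg

At steady state, F × (Dose/τ) = Css × CL.
Dose = Css × CL × τ / F = 13.2 × 10.70 × 22.6 / 0.42 = 7600 mg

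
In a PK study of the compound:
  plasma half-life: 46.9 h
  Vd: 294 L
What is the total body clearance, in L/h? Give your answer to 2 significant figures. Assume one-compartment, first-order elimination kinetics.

4.3 L/h

k = ln2 / t½ = 0.693147 / 46.9 = 0.01478 h⁻¹
CL = k × Vd = 0.01478 × 294 = 4.345 L/h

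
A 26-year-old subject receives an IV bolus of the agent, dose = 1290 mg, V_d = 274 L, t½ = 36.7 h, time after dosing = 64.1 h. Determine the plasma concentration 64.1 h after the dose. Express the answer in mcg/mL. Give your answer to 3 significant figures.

C₀ = Dose / Vd = 1290 / 274 = 4.708 mg/L
k = ln2 / t½ = 0.693147 / 36.7 = 0.01889 h⁻¹
C = C₀ · e^(−k·t) = 4.708 × e^(−0.01889 × 64.1)
  = 4.708 × 0.2979 = 1.403 mg/L
(1.403 mg/L = 1.403 mcg/mL)

1.40 mcg/mL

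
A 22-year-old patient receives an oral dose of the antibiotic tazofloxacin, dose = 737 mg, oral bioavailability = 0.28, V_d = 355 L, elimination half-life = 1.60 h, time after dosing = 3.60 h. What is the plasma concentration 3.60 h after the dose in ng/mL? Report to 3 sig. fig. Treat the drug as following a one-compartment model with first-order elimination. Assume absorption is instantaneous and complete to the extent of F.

Amount reaching circulation = F × Dose = 0.28 × 737.0 = 206.4 mg
C₀ = F·Dose / Vd = 206.4 / 355 = 0.5814 mg/L
k = ln2 / t½ = 0.693147 / 1.60 = 0.4332 h⁻¹
C = C₀ · e^(−k·t) = 0.5814 × e^(−0.4332 × 3.60)
  = 0.5814 × 0.2102 = 0.1222 mg/L
Convert: 0.1222 mg/L × 1000 = 122.2 ng/mL

122 ng/mL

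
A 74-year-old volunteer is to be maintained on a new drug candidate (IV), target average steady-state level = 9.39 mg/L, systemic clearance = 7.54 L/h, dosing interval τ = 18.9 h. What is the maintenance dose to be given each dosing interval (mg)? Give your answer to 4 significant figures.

1338 mg

At steady state, Dose/τ = Css × CL.
Dose = Css × CL × τ = 9.39 × 7.540 × 18.9 = 1338 mg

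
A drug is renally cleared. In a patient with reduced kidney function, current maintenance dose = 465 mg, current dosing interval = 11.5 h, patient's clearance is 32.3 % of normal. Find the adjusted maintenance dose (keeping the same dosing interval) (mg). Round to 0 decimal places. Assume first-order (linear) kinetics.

150 mg

To keep the same average steady-state level, dosing rate must scale with clearance.
CL ratio = 32.3 / 100 = 0.3230
New dose (same interval) = 465 × 0.3230 = 150.2 mg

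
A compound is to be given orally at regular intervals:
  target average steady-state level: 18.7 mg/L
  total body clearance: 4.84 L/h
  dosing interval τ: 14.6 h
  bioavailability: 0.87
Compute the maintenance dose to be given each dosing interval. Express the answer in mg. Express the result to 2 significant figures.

At steady state, F × (Dose/τ) = Css × CL.
Dose = Css × CL × τ / F = 18.7 × 4.840 × 14.6 / 0.87 = 1519 mg

1500 mg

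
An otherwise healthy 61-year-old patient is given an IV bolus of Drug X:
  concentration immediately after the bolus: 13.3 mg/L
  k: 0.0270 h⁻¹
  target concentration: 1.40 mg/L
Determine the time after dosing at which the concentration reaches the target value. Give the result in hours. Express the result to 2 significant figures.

t = ln(C₀ / C) / k = ln(13.30 / 1.40) / 0.02700
  = ln(9.500) / 0.02700 = 2.251 / 0.02700 = 83.37 h

83 h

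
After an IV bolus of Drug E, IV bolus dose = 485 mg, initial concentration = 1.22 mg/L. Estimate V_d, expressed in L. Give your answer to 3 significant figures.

398 L

Vd = Dose / C₀ = 485.0 / 1.22 = 397.5 L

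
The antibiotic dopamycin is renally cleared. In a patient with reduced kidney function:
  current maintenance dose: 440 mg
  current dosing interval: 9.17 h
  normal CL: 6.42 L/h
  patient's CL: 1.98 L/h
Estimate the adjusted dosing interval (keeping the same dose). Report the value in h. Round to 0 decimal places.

To keep the same average steady-state level, dosing rate must scale with clearance.
CL ratio = 1.98 / 6.42 = 0.3084
New interval (same dose) = 9.17 / 0.3084 = 29.73 h

30 h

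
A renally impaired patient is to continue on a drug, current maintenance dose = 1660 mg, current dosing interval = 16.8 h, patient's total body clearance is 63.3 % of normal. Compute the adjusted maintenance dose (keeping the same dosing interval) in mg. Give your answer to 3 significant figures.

To keep the same average steady-state level, dosing rate must scale with clearance.
CL ratio = 63.3 / 100 = 0.6330
New dose (same interval) = 1660 × 0.6330 = 1051 mg

1050 mg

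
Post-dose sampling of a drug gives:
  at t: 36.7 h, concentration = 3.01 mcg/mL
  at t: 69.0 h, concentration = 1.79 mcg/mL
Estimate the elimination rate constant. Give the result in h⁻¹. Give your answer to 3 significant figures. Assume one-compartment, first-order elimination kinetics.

k = ln(C₁/C₂) / (t₂ − t₁) = ln(3.01/1.79) / (69.0 − 36.7)
  = 0.5197 / 32.30 = 0.01609 h⁻¹

0.0161 h⁻¹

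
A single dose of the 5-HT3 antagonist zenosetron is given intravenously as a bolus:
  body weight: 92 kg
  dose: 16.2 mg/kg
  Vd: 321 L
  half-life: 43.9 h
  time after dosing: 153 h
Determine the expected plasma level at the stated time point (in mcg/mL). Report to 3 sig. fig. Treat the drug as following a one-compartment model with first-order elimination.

Total dose = 16.2 × 92 = 1490 mg
C₀ = Dose / Vd = 1490 / 321 = 4.642 mg/L
k = ln2 / t½ = 0.693147 / 43.9 = 0.01579 h⁻¹
C = C₀ · e^(−k·t) = 4.642 × e^(−0.01579 × 153)
  = 4.642 × 0.08929 = 0.4145 mg/L
(0.4145 mg/L = 0.4145 mcg/mL)

0.415 mcg/mL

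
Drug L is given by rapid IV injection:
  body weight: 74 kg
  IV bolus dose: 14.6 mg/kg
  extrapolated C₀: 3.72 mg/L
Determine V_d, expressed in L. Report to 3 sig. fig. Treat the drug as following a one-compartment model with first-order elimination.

Dose = 14.6 × 74 = 1080 mg
Vd = Dose / C₀ = 1080 / 3.72 = 290.3 L

290 L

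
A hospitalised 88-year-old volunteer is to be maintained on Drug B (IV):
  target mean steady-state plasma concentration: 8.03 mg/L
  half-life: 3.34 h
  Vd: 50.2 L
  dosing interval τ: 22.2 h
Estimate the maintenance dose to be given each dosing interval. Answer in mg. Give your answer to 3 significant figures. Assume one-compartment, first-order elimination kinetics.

k = ln2 / t½ = 0.693147 / 3.34 = 0.2075 h⁻¹
CL = k × Vd = 0.2075 × 50.2 = 10.42 L/h
At steady state, Dose/τ = Css × CL.
Dose = Css × CL × τ = 8.03 × 10.42 × 22.2 = 1858 mg

1860 mg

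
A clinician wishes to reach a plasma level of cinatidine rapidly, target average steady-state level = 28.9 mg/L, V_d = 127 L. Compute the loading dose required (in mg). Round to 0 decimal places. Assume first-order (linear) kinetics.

LD = Css × Vd = 28.9 × 127 = 3670 mg

3670 mg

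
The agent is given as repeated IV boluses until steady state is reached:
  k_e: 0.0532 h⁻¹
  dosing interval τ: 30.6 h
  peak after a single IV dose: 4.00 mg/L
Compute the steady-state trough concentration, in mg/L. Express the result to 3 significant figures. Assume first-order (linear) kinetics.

e^(−kτ) = e^(−0.05320 × 30.6) = 0.1963
Accumulation ratio R = 1 / (1 − e^(−kτ)) = 1 / (1 − 0.1963) = 1.244
Steady-state trough = C₀ × R × e^(−kτ) = 4.00 × 1.244 × 0.1963 = 0.9768 mg/L

0.977 mg/L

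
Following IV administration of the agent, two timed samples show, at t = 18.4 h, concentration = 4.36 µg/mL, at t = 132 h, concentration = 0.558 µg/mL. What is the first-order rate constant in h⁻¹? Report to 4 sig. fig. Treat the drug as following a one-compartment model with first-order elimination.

0.01810 h⁻¹

k = ln(C₁/C₂) / (t₂ − t₁) = ln(4.36/0.558) / (132 − 18.4)
  = 2.056 / 113.6 = 0.01810 h⁻¹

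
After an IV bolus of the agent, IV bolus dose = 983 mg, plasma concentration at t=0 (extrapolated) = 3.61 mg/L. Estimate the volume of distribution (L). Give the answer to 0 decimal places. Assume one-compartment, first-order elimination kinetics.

272 L

Vd = Dose / C₀ = 983.0 / 3.61 = 272.3 L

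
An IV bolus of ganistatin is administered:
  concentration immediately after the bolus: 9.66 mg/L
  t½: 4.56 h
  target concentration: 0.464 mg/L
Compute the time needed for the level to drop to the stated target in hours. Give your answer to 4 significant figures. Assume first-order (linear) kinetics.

19.97 h

k = ln2 / t½ = 0.693147 / 4.56 = 0.1520 h⁻¹
t = ln(C₀ / C) / k = ln(9.660 / 0.464) / 0.1520
  = ln(20.82) / 0.1520 = 3.036 / 0.1520 = 19.97 h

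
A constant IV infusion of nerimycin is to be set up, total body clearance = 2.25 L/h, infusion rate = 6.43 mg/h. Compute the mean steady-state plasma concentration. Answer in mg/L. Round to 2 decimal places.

At steady state Css = R₀ / CL = 6.43 / 2.250 = 2.858 mg/L

2.86 mg/L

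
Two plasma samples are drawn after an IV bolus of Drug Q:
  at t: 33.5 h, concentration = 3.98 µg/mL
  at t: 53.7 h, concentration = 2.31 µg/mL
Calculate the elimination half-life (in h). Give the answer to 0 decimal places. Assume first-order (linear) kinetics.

k = ln(C₁/C₂) / (t₂ − t₁) = ln(3.98/2.31) / (53.7 − 33.5)
  = 0.5440 / 20.20 = 0.02693 h⁻¹
t½ = ln2 / k = 0.693147 / 0.02693 = 25.74 h

26 h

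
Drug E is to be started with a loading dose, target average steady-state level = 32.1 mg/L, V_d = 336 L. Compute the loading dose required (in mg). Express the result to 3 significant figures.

LD = Css × Vd = 32.1 × 336 = 10790 mg

10800 mg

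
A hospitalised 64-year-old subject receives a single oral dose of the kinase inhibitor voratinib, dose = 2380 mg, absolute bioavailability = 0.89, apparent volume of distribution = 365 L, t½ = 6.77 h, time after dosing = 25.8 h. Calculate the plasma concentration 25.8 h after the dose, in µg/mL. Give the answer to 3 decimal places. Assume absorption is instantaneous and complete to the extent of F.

Amount reaching circulation = F × Dose = 0.89 × 2380 = 2118 mg
C₀ = F·Dose / Vd = 2118 / 365 = 5.803 mg/L
k = ln2 / t½ = 0.693147 / 6.77 = 0.1024 h⁻¹
C = C₀ · e^(−k·t) = 5.803 × e^(−0.1024 × 25.8)
  = 5.803 × 0.07122 = 0.4133 mg/L
(0.4133 mg/L = 0.4133 µg/mL)

0.413 µg/mL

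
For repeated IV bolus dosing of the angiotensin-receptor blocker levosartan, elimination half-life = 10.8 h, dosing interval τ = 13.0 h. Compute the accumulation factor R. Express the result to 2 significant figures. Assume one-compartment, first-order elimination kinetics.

k = ln2 / t½ = 0.693147 / 10.8 = 0.06418 h⁻¹
e^(−kτ) = e^(−0.06418 × 13.0) = 0.4342
Accumulation ratio R = 1 / (1 − e^(−kτ)) = 1 / (1 − 0.4342) = 1.767

1.8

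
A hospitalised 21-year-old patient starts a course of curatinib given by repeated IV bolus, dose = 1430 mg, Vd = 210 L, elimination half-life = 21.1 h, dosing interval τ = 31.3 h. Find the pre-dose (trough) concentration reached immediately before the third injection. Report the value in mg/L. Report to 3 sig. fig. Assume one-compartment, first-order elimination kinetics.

C₀ per dose = Dose / Vd = 1430 / 210 = 6.810 mg/L
k = ln2 / t½ = 0.693147 / 21.1 = 0.03285 h⁻¹
Fraction remaining after one interval: r = e^(−kτ) = e^(−0.03285 × 31.3) = 0.3576
Before dose 3, 2 doses have been given (aged 1τ, 2τ).
C_trough = C₀ × (r + r²) = 6.810 × (0.3576 + 0.1279) = 3.306 mg/L

3.31 mg/L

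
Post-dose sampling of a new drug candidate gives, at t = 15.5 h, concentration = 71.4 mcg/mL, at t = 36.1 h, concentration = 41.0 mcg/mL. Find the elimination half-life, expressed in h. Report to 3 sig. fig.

25.7 h

k = ln(C₁/C₂) / (t₂ − t₁) = ln(71.4/41.0) / (36.1 − 15.5)
  = 0.5547 / 20.60 = 0.02693 h⁻¹
t½ = ln2 / k = 0.693147 / 0.02693 = 25.74 h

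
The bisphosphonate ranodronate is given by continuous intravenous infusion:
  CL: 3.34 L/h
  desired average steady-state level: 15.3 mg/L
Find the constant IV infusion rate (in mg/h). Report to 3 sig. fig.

At steady state, infusion rate R₀ = Css × CL = 15.3 × 3.340 = 51.10 mg/h

51.1 mg/h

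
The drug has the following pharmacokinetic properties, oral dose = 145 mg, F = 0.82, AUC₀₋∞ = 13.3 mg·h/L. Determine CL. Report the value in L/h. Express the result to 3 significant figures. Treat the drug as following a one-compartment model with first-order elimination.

CL = F·Dose / AUC = 0.82 × 145 / 13.3 = 8.940 L/h

8.94 L/h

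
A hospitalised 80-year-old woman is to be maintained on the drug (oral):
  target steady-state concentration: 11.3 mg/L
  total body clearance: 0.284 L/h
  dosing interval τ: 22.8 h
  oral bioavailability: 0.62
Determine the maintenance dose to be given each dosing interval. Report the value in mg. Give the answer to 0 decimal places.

118 mg

At steady state, F × (Dose/τ) = Css × CL.
Dose = Css × CL × τ / F = 11.3 × 0.2840 × 22.8 / 0.62 = 118.0 mg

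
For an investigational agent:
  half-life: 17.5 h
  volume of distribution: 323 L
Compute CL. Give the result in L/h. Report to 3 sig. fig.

k = ln2 / t½ = 0.693147 / 17.5 = 0.03961 h⁻¹
CL = k × Vd = 0.03961 × 323 = 12.79 L/h

12.8 L/h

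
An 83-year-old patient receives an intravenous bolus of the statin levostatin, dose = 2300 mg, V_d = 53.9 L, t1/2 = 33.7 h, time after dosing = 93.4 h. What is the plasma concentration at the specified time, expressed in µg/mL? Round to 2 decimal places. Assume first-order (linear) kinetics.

6.25 µg/mL

C₀ = Dose / Vd = 2300 / 53.9 = 42.67 mg/L
k = ln2 / t½ = 0.693147 / 33.7 = 0.02057 h⁻¹
C = C₀ · e^(−k·t) = 42.67 × e^(−0.02057 × 93.4)
  = 42.67 × 0.1464 = 6.247 mg/L
(6.247 mg/L = 6.247 µg/mL)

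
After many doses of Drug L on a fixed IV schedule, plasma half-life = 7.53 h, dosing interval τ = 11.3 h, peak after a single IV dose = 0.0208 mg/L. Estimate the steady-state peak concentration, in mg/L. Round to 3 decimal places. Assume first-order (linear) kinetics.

k = ln2 / t½ = 0.693147 / 7.53 = 0.09205 h⁻¹
e^(−kτ) = e^(−0.09205 × 11.3) = 0.3534
Accumulation ratio R = 1 / (1 − e^(−kτ)) = 1 / (1 − 0.3534) = 1.547
Steady-state peak = C₀ × R = 0.0208 × 1.547 = 0.03218 mg/L

0.032 mg/L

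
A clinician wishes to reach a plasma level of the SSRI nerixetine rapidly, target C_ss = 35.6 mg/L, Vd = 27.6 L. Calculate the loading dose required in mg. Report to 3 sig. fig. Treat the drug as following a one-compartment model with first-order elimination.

LD = Css × Vd = 35.6 × 27.6 = 982.6 mg

983 mg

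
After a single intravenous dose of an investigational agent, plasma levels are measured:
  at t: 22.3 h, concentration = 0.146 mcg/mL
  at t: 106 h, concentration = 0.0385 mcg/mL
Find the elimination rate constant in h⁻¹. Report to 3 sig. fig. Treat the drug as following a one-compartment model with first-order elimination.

0.0159 h⁻¹

k = ln(C₁/C₂) / (t₂ − t₁) = ln(0.146/0.0385) / (106 − 22.3)
  = 1.333 / 83.70 = 0.01593 h⁻¹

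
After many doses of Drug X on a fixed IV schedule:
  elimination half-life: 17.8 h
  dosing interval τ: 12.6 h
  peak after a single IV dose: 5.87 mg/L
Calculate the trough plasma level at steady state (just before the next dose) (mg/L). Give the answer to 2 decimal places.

k = ln2 / t½ = 0.693147 / 17.8 = 0.03894 h⁻¹
e^(−kτ) = e^(−0.03894 × 12.6) = 0.6122
Accumulation ratio R = 1 / (1 − e^(−kτ)) = 1 / (1 − 0.6122) = 2.579
Steady-state trough = C₀ × R × e^(−kτ) = 5.87 × 2.579 × 0.6122 = 9.268 mg/L

9.27 mg/L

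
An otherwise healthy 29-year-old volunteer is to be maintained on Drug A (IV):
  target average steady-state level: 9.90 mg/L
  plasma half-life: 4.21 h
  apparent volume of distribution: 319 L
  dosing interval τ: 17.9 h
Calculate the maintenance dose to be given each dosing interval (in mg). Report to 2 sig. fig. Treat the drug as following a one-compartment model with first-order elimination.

k = ln2 / t½ = 0.693147 / 4.21 = 0.1646 h⁻¹
CL = k × Vd = 0.1646 × 319 = 52.51 L/h
At steady state, Dose/τ = Css × CL.
Dose = Css × CL × τ = 9.90 × 52.51 × 17.9 = 9305 mg

9300 mg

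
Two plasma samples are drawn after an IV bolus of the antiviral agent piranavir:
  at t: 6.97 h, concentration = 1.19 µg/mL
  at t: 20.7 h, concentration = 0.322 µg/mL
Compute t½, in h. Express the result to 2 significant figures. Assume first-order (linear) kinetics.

7.3 h

k = ln(C₁/C₂) / (t₂ − t₁) = ln(1.19/0.322) / (20.7 − 6.97)
  = 1.307 / 13.73 = 0.09519 h⁻¹
t½ = ln2 / k = 0.693147 / 0.09519 = 7.282 h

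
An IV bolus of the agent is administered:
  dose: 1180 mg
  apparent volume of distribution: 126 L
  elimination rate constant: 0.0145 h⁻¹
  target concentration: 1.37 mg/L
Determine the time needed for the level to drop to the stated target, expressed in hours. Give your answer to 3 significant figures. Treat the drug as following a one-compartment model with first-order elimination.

133 h

C₀ = Dose / Vd = 1180 / 126 = 9.365 mg/L
t = ln(C₀ / C) / k = ln(9.365 / 1.37) / 0.01450
  = ln(6.836) / 0.01450 = 1.922 / 0.01450 = 132.6 h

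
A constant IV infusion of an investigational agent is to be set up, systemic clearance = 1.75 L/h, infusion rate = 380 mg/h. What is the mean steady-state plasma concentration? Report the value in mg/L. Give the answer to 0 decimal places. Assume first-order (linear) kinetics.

At steady state Css = R₀ / CL = 380 / 1.750 = 217.1 mg/L

217 mg/L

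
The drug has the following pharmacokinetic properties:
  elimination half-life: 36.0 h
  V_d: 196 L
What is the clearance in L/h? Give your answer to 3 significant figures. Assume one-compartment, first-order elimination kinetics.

k = ln2 / t½ = 0.693147 / 36.0 = 0.01925 h⁻¹
CL = k × Vd = 0.01925 × 196 = 3.773 L/h

3.77 L/h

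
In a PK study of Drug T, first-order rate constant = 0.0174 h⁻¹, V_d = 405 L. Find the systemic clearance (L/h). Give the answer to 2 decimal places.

7.05 L/h

CL = k × Vd = 0.0174 × 405 = 7.047 L/h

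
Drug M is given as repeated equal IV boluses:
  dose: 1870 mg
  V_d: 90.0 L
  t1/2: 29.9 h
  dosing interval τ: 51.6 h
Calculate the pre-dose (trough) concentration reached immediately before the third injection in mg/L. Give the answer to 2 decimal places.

8.18 mg/L

C₀ per dose = Dose / Vd = 1870 / 90.0 = 20.78 mg/L
k = ln2 / t½ = 0.693147 / 29.9 = 0.02318 h⁻¹
Fraction remaining after one interval: r = e^(−kτ) = e^(−0.02318 × 51.6) = 0.3024
Before dose 3, 2 doses have been given (aged 1τ, 2τ).
C_trough = C₀ × (r + r²) = 20.78 × (0.3024 + 0.09145) = 8.184 mg/L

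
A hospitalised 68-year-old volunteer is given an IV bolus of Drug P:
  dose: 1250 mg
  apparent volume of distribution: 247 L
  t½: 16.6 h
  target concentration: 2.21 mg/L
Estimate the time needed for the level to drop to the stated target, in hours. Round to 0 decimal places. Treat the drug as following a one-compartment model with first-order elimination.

20 h

C₀ = Dose / Vd = 1250 / 247 = 5.061 mg/L
k = ln2 / t½ = 0.693147 / 16.6 = 0.04176 h⁻¹
t = ln(C₀ / C) / k = ln(5.061 / 2.21) / 0.04176
  = ln(2.290) / 0.04176 = 0.8286 / 0.04176 = 19.84 h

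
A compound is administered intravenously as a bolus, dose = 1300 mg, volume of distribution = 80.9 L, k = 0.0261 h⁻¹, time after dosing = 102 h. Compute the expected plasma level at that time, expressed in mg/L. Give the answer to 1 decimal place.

C₀ = Dose / Vd = 1300 / 80.9 = 16.07 mg/L
C = C₀ · e^(−k·t) = 16.07 × e^(−0.02610 × 102)
  = 16.07 × 0.06979 = 1.122 mg/L

1.1 mg/L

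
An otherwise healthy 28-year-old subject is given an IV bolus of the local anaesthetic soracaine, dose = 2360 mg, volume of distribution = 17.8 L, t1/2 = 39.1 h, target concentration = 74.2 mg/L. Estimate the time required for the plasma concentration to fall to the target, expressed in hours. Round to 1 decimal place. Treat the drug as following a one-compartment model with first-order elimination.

C₀ = Dose / Vd = 2360 / 17.8 = 132.6 mg/L
k = ln2 / t½ = 0.693147 / 39.1 = 0.01773 h⁻¹
t = ln(C₀ / C) / k = ln(132.6 / 74.2) / 0.01773
  = ln(1.787) / 0.01773 = 0.5805 / 0.01773 = 32.74 h

32.7 h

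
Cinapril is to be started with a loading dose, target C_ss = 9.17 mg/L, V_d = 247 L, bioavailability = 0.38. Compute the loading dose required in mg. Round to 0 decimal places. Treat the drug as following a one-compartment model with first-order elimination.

LD = Css × Vd / F = 9.17 × 247 / 0.38 = 5961 mg

5961 mg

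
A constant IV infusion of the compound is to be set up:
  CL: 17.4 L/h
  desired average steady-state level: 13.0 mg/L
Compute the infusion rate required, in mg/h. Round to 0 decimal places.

226 mg/h

At steady state, infusion rate R₀ = Css × CL = 13.0 × 17.40 = 226.2 mg/h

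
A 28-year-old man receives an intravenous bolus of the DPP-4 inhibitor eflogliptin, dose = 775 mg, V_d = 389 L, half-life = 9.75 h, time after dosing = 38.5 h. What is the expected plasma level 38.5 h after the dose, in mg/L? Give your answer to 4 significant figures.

C₀ = Dose / Vd = 775.0 / 389 = 1.992 mg/L
k = ln2 / t½ = 0.693147 / 9.75 = 0.07109 h⁻¹
C = C₀ · e^(−k·t) = 1.992 × e^(−0.07109 × 38.5)
  = 1.992 × 0.06477 = 0.1290 mg/L

0.1290 mg/L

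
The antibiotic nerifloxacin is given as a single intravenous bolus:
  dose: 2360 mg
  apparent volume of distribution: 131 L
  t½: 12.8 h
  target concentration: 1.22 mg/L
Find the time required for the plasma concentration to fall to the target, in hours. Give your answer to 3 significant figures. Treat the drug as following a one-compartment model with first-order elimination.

C₀ = Dose / Vd = 2360 / 131 = 18.02 mg/L
k = ln2 / t½ = 0.693147 / 12.8 = 0.05415 h⁻¹
t = ln(C₀ / C) / k = ln(18.02 / 1.22) / 0.05415
  = ln(14.77) / 0.05415 = 2.693 / 0.05415 = 49.73 h

49.7 h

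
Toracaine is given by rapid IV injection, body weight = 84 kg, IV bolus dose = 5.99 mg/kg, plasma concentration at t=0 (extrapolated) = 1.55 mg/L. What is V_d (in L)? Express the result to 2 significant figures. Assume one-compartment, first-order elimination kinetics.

Dose = 5.99 × 84 = 503.2 mg
Vd = Dose / C₀ = 503.2 / 1.55 = 324.6 L

320 L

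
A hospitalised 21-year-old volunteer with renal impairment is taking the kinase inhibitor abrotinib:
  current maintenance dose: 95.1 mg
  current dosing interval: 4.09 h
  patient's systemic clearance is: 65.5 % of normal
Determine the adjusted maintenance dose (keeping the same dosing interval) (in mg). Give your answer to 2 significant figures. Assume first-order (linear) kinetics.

62 mg

To keep the same average steady-state level, dosing rate must scale with clearance.
CL ratio = 65.5 / 100 = 0.6550
New dose (same interval) = 95.1 × 0.6550 = 62.29 mg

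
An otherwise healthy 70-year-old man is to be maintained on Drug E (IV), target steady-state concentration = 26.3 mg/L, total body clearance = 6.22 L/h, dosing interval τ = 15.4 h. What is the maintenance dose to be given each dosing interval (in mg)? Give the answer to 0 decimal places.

2519 mg

At steady state, Dose/τ = Css × CL.
Dose = Css × CL × τ = 26.3 × 6.220 × 15.4 = 2519 mg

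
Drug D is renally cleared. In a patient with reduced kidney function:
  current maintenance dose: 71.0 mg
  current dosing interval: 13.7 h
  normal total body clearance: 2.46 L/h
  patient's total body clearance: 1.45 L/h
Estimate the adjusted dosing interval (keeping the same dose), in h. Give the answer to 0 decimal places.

To keep the same average steady-state level, dosing rate must scale with clearance.
CL ratio = 1.45 / 2.46 = 0.5894
New interval (same dose) = 13.7 / 0.5894 = 23.24 h

23 h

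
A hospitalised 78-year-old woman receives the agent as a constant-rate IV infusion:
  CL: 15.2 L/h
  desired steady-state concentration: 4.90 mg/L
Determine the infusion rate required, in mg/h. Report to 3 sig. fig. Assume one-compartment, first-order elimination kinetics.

At steady state, infusion rate R₀ = Css × CL = 4.90 × 15.20 = 74.48 mg/h

74.5 mg/h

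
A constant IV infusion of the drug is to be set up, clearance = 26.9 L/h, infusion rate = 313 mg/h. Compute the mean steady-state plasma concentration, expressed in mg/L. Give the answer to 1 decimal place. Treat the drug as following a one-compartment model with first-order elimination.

At steady state Css = R₀ / CL = 313 / 26.90 = 11.64 mg/L

11.6 mg/L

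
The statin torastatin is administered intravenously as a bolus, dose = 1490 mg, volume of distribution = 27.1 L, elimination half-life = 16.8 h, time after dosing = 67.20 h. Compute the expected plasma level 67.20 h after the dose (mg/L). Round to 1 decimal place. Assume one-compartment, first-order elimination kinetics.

3.4 mg/L

C₀ = Dose / Vd = 1490 / 27.1 = 54.98 mg/L
k = ln2 / t½ = 0.693147 / 16.8 = 0.04126 h⁻¹
t / t½ = 67.20 / 16.8 = 4 half-lives
C = C₀ × (1/2)^4 = 54.98 × 0.06250 = 3.436 mg/L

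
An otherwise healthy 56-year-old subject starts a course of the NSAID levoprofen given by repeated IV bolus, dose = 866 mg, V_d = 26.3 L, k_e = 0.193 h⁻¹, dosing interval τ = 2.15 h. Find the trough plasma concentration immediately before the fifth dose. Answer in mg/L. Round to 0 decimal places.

52 mg/L

C₀ per dose = Dose / Vd = 866 / 26.3 = 32.93 mg/L
Fraction remaining after one interval: r = e^(−kτ) = e^(−0.1930 × 2.15) = 0.6604
Before dose 5, 4 doses have been given (aged 1τ, 2τ, 3τ, 4τ).
C_trough = C₀ × (r + r² + … + r^4) = C₀ × r(1−r^4)/(1−r)
        = 32.93 × 0.6604 × (1 − 0.1902) / (1 − 0.6604) = 51.86 mg/L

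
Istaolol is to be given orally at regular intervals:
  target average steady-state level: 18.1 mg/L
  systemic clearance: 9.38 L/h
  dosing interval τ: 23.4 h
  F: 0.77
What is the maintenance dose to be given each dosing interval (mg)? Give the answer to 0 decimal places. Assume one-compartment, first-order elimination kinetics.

5159 mg

At steady state, F × (Dose/τ) = Css × CL.
Dose = Css × CL × τ / F = 18.1 × 9.380 × 23.4 / 0.77 = 5159 mg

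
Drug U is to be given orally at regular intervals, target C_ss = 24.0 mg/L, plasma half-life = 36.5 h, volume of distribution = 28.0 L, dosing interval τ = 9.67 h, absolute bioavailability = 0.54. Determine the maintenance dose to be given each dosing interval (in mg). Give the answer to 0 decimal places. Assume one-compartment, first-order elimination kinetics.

k = ln2 / t½ = 0.693147 / 36.5 = 0.01899 h⁻¹
CL = k × Vd = 0.01899 × 28.0 = 0.5317 L/h
At steady state, F × (Dose/τ) = Css × CL.
Dose = Css × CL × τ / F = 24.0 × 0.5317 × 9.67 / 0.54 = 228.5 mg

229 mg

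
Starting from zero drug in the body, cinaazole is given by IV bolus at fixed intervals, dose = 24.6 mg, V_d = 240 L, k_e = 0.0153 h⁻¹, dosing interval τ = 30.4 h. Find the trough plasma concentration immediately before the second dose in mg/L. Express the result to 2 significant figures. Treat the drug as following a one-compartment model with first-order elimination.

C₀ per dose = Dose / Vd = 24.6 / 240 = 0.1025 mg/L
Fraction remaining after one interval: r = e^(−kτ) = e^(−0.01530 × 30.4) = 0.6281
Before dose 2, 1 dose has been given (aged 1τ).
C_trough = C₀ × r = 0.1025 × 0.6281 = 0.06438 mg/L

0.064 mg/L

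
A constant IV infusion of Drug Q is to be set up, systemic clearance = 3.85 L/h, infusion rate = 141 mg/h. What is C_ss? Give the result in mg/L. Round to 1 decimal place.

At steady state Css = R₀ / CL = 141 / 3.850 = 36.62 mg/L

36.6 mg/L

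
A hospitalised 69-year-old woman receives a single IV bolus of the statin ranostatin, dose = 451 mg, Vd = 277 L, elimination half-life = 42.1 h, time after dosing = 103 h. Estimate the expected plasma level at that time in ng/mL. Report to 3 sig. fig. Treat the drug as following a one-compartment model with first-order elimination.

C₀ = Dose / Vd = 451.0 / 277 = 1.628 mg/L
k = ln2 / t½ = 0.693147 / 42.1 = 0.01646 h⁻¹
C = C₀ · e^(−k·t) = 1.628 × e^(−0.01646 × 103)
  = 1.628 × 0.1835 = 0.2987 mg/L
Convert: 0.2987 mg/L × 1000 = 298.7 ng/mL

299 ng/mL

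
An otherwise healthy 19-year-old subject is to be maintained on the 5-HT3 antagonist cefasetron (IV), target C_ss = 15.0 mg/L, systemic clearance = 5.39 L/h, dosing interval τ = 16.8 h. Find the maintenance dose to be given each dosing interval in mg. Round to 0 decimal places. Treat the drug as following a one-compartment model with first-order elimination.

1358 mg

At steady state, Dose/τ = Css × CL.
Dose = Css × CL × τ = 15.0 × 5.390 × 16.8 = 1358 mg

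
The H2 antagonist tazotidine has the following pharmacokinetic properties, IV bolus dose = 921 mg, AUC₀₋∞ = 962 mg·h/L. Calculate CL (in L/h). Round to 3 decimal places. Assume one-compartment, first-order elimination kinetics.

CL = Dose / AUC = 921 / 962 = 0.9574 L/h

0.957 L/h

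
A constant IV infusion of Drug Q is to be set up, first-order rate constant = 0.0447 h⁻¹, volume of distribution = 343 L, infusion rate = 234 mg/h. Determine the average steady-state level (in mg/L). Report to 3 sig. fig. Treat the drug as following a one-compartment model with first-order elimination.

15.3 mg/L

CL = k × Vd = 0.04470 × 343 = 15.33 L/h
At steady state Css = R₀ / CL = 234 / 15.33 = 15.26 mg/L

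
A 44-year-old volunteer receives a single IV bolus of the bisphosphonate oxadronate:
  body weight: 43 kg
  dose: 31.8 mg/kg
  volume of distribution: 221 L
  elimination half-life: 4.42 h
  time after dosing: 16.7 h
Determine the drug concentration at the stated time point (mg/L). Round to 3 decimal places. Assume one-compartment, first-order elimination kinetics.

Total dose = 31.8 × 43 = 1367 mg
C₀ = Dose / Vd = 1367 / 221 = 6.186 mg/L
k = ln2 / t½ = 0.693147 / 4.42 = 0.1568 h⁻¹
C = C₀ · e^(−k·t) = 6.186 × e^(−0.1568 × 16.7)
  = 6.186 × 0.07291 = 0.4510 mg/L

0.451 mg/L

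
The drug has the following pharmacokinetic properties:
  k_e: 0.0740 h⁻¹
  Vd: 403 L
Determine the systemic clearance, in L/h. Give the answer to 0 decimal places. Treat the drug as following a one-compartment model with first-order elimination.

CL = k × Vd = 0.0740 × 403 = 29.82 L/h

30 L/h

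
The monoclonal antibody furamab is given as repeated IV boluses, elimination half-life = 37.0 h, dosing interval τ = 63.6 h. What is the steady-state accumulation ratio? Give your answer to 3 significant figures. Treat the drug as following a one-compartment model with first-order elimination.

k = ln2 / t½ = 0.693147 / 37.0 = 0.01873 h⁻¹
e^(−kτ) = e^(−0.01873 × 63.6) = 0.3038
Accumulation ratio R = 1 / (1 − e^(−kτ)) = 1 / (1 − 0.3038) = 1.436

1.44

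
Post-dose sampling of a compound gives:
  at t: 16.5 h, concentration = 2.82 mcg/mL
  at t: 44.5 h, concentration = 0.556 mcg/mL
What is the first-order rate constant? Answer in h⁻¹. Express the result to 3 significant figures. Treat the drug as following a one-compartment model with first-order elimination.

k = ln(C₁/C₂) / (t₂ − t₁) = ln(2.82/0.556) / (44.5 − 16.5)
  = 1.624 / 28.00 = 0.05800 h⁻¹

0.0580 h⁻¹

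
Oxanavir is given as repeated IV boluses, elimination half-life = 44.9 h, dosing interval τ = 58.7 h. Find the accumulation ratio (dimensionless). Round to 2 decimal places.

1.68

k = ln2 / t½ = 0.693147 / 44.9 = 0.01544 h⁻¹
e^(−kτ) = e^(−0.01544 × 58.7) = 0.4040
Accumulation ratio R = 1 / (1 − e^(−kτ)) = 1 / (1 − 0.4040) = 1.678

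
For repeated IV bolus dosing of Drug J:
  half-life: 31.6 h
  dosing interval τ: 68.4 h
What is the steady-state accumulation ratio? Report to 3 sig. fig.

k = ln2 / t½ = 0.693147 / 31.6 = 0.02194 h⁻¹
e^(−kτ) = e^(−0.02194 × 68.4) = 0.2230
Accumulation ratio R = 1 / (1 − e^(−kτ)) = 1 / (1 − 0.2230) = 1.287

1.29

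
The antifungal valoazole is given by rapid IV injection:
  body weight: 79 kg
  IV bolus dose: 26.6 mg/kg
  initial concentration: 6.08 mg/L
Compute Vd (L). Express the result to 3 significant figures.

346 L

Dose = 26.6 × 79 = 2101 mg
Vd = Dose / C₀ = 2101 / 6.08 = 345.6 L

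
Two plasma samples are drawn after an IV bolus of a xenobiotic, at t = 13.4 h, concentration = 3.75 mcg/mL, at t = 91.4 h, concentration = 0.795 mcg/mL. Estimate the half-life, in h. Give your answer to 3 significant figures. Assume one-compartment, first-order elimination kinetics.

k = ln(C₁/C₂) / (t₂ − t₁) = ln(3.75/0.795) / (91.4 − 13.4)
  = 1.551 / 78.00 = 0.01988 h⁻¹
t½ = ln2 / k = 0.693147 / 0.01988 = 34.87 h

34.9 h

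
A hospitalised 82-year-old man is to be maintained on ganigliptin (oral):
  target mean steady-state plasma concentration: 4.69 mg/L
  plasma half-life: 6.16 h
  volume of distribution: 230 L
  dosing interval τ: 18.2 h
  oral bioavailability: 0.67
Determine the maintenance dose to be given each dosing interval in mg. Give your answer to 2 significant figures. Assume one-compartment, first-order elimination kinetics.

3300 mg

k = ln2 / t½ = 0.693147 / 6.16 = 0.1125 h⁻¹
CL = k × Vd = 0.1125 × 230 = 25.88 L/h
At steady state, F × (Dose/τ) = Css × CL.
Dose = Css × CL × τ / F = 4.69 × 25.88 × 18.2 / 0.67 = 3297 mg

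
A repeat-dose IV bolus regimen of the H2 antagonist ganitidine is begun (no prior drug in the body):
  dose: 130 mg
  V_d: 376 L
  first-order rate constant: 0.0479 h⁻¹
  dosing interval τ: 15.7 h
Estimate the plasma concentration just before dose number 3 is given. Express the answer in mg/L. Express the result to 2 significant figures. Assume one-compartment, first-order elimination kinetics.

0.24 mg/L

C₀ per dose = Dose / Vd = 130 / 376 = 0.3457 mg/L
Fraction remaining after one interval: r = e^(−kτ) = e^(−0.04790 × 15.7) = 0.4714
Before dose 3, 2 doses have been given (aged 1τ, 2τ).
C_trough = C₀ × (r + r²) = 0.3457 × (0.4714 + 0.2222) = 0.2398 mg/L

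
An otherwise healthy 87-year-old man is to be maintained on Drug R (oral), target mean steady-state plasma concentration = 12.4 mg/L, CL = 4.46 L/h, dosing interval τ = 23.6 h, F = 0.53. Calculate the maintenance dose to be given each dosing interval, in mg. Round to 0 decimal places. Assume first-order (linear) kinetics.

At steady state, F × (Dose/τ) = Css × CL.
Dose = Css × CL × τ / F = 12.4 × 4.460 × 23.6 / 0.53 = 2463 mg

2463 mg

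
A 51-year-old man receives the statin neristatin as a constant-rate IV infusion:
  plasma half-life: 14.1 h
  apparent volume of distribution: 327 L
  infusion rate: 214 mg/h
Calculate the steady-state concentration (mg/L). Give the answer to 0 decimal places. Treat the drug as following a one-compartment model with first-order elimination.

13 mg/L

k = ln2 / t½ = 0.693147 / 14.1 = 0.04916 h⁻¹
CL = k × Vd = 0.04916 × 327 = 16.08 L/h
At steady state Css = R₀ / CL = 214 / 16.08 = 13.31 mg/L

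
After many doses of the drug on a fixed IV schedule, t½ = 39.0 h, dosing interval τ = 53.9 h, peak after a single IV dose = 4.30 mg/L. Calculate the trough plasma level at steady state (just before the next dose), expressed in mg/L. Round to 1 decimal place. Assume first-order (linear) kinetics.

k = ln2 / t½ = 0.693147 / 39.0 = 0.01777 h⁻¹
e^(−kτ) = e^(−0.01777 × 53.9) = 0.3837
Accumulation ratio R = 1 / (1 − e^(−kτ)) = 1 / (1 − 0.3837) = 1.623
Steady-state trough = C₀ × R × e^(−kτ) = 4.30 × 1.623 × 0.3837 = 2.678 mg/L

2.7 mg/L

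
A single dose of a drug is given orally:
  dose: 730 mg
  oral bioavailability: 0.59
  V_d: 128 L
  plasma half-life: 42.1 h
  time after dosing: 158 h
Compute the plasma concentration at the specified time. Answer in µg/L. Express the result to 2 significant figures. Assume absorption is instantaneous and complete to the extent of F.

Amount reaching circulation = F × Dose = 0.59 × 730.0 = 430.7 mg
C₀ = F·Dose / Vd = 430.7 / 128 = 3.365 mg/L
k = ln2 / t½ = 0.693147 / 42.1 = 0.01646 h⁻¹
C = C₀ · e^(−k·t) = 3.365 × e^(−0.01646 × 158)
  = 3.365 × 0.07422 = 0.2498 mg/L
Convert: 0.2498 mg/L × 1000 = 249.8 µg/L

250 µg/L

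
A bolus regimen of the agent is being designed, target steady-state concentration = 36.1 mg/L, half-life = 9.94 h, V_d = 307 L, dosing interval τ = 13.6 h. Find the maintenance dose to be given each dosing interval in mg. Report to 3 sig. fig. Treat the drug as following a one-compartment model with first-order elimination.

10500 mg

k = ln2 / t½ = 0.693147 / 9.94 = 0.06973 h⁻¹
CL = k × Vd = 0.06973 × 307 = 21.41 L/h
At steady state, Dose/τ = Css × CL.
Dose = Css × CL × τ = 36.1 × 21.41 × 13.6 = 10510 mg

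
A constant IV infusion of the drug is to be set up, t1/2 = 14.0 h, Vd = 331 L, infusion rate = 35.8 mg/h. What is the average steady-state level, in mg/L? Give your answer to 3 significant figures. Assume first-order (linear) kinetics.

k = ln2 / t½ = 0.693147 / 14.0 = 0.04951 h⁻¹
CL = k × Vd = 0.04951 × 331 = 16.39 L/h
At steady state Css = R₀ / CL = 35.8 / 16.39 = 2.184 mg/L

2.18 mg/L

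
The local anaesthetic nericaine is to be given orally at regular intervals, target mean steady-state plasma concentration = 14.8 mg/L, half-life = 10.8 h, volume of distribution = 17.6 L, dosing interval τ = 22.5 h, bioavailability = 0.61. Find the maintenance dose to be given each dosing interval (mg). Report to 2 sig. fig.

k = ln2 / t½ = 0.693147 / 10.8 = 0.06418 h⁻¹
CL = k × Vd = 0.06418 × 17.6 = 1.130 L/h
At steady state, F × (Dose/τ) = Css × CL.
Dose = Css × CL × τ / F = 14.8 × 1.130 × 22.5 / 0.61 = 616.9 mg

620 mg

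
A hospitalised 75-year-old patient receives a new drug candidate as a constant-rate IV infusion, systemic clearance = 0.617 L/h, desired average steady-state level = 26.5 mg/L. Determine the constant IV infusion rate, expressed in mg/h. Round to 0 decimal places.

16 mg/h

At steady state, infusion rate R₀ = Css × CL = 26.5 × 0.6170 = 16.35 mg/h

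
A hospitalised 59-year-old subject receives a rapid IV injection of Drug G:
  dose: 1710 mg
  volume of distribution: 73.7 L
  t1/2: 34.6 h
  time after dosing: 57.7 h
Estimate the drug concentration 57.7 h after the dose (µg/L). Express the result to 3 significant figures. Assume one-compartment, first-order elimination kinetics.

7300 µg/L

C₀ = Dose / Vd = 1710 / 73.7 = 23.20 mg/L
k = ln2 / t½ = 0.693147 / 34.6 = 0.02003 h⁻¹
C = C₀ · e^(−k·t) = 23.20 × e^(−0.02003 × 57.7)
  = 23.20 × 0.3148 = 7.303 mg/L
Convert: 7.303 mg/L × 1000 = 7303 µg/L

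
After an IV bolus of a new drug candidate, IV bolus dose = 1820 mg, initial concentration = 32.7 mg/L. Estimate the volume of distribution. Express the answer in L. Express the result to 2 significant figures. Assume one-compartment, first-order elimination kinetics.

56 L

Vd = Dose / C₀ = 1820 / 32.7 = 55.66 L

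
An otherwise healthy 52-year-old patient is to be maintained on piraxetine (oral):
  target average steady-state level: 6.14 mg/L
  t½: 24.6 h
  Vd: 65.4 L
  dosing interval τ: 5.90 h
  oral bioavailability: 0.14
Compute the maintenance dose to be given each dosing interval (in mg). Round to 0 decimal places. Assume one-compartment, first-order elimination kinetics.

k = ln2 / t½ = 0.693147 / 24.6 = 0.02818 h⁻¹
CL = k × Vd = 0.02818 × 65.4 = 1.843 L/h
At steady state, F × (Dose/τ) = Css × CL.
Dose = Css × CL × τ / F = 6.14 × 1.843 × 5.90 / 0.14 = 476.9 mg

477 mg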